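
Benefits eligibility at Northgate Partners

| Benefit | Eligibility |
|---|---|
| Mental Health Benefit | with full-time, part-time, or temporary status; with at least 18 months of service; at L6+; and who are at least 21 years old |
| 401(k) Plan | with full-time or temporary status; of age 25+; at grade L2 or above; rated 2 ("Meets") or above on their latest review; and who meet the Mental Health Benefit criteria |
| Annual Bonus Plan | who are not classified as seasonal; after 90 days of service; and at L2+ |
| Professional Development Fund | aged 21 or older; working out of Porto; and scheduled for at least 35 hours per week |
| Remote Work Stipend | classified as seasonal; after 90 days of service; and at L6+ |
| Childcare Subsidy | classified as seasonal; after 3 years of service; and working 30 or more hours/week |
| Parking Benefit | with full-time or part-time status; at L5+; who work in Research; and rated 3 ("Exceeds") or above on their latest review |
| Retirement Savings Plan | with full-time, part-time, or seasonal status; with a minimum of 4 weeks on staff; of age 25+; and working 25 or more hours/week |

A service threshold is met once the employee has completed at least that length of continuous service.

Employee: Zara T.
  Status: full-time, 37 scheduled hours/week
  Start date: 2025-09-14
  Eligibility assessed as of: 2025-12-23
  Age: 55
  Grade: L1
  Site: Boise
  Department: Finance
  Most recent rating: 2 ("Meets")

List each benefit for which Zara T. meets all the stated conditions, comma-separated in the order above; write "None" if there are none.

Service from 2025-09-14 to 2025-12-23: 100 days.
Mental Health Benefit — status full-time ✓; service 100 days < 18 months (≈540 days) ✗ → not eligible.
401(k) Plan — status full-time ✓; age 55 ≥ 25 ✓; grade L1 < L2 ✗ → not eligible.
Annual Bonus Plan — status full-time ✓ (not excluded); service 100 days ≥ 90 days ✓; grade L1 < L2 ✗ → not eligible.
Professional Development Fund — age 55 ≥ 21 ✓; site Boise ✗ (not Porto) → not eligible.
Remote Work Stipend — status full-time ✗ (requires seasonal) → not eligible.
Childcare Subsidy — status full-time ✗ (requires seasonal) → not eligible.
Parking Benefit — status full-time ✓; grade L1 < L5 ✗ → not eligible.
Retirement Savings Plan — status full-time ✓; service 100 days ≥ 4 weeks (≈28 days) ✓; age 55 ≥ 25 ✓; 37 hrs/wk ≥ 25 ✓ → eligible.

Retirement Savings Plan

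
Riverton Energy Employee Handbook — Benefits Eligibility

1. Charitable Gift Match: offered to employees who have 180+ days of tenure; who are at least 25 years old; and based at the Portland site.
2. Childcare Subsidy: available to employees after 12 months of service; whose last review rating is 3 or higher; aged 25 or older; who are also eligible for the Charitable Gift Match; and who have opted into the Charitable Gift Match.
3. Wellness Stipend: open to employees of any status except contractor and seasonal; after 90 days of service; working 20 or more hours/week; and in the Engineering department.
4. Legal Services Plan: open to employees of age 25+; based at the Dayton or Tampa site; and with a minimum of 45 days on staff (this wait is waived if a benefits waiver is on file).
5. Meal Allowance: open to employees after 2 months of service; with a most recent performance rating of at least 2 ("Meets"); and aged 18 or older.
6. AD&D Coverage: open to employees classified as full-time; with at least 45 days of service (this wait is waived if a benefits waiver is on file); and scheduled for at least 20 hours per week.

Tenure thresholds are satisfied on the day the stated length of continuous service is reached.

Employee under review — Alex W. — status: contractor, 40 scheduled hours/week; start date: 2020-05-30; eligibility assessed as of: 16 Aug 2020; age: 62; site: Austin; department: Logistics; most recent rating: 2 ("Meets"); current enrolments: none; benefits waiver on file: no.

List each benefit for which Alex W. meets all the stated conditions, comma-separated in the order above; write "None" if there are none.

Service from 2020-05-30 to 16 Aug 2020: 78 days.
Charitable Gift Match — service 78 days < 180 days ✗ → not eligible.
Childcare Subsidy — service 78 days < 12 months (≈360 days) ✗ → not eligible.
Wellness Stipend — status contractor ✗ (excluded) → not eligible.
Legal Services Plan — age 62 ≥ 25 ✓; site Austin ✗ (not Dayton or Tampa) → not eligible.
Meal Allowance — service 78 days ≥ 2 months (≈60 days) ✓; rating 2 ≥ 2 ✓; age 62 ≥ 18 ✓ → eligible.
AD&D Coverage — status contractor ✗ (requires full-time) → not eligible.

Meal Allowance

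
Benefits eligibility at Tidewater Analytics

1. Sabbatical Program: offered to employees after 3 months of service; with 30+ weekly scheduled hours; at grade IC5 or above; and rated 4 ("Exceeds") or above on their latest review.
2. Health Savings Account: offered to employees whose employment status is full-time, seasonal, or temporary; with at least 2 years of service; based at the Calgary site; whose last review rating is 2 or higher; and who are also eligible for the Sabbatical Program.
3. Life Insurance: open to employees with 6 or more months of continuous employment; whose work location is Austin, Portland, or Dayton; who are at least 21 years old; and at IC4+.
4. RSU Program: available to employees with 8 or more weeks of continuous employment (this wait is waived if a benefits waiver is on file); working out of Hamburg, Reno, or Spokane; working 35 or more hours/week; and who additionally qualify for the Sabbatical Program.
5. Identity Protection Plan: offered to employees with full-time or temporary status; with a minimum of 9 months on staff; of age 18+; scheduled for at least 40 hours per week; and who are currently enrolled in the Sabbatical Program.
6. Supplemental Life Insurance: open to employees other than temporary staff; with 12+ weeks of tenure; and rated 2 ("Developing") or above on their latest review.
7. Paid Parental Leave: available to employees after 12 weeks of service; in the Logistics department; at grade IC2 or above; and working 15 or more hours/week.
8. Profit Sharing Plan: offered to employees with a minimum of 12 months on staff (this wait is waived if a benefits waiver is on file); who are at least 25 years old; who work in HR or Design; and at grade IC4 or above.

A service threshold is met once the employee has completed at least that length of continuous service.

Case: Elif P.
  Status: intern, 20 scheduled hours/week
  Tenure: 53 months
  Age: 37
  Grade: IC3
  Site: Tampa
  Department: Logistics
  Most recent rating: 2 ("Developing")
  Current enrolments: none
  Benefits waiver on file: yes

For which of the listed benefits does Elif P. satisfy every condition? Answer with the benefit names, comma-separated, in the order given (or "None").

Sabbatical Program — service 53 months ≥ 3 months ✓; 20 hrs/wk < 30 ✗ → not eligible.
Health Savings Account — status intern ✗ (requires full-time, seasonal, or temporary) → not eligible.
Life Insurance — service 53 months ≥ 6 months ✓; site Tampa ✗ (not Austin, Portland, or Dayton) → not eligible.
RSU Program — benefits waiver on file ✓; site Tampa ✗ (not Hamburg, Reno, or Spokane) → not eligible.
Identity Protection Plan — status intern ✗ (requires full-time or temporary) → not eligible.
Supplemental Life Insurance — status intern ✓ (not excluded); service 53 months ≥ 12 weeks (≈84 days) ✓; rating 2 ≥ 2 ✓ → eligible.
Paid Parental Leave — service 53 months ≥ 12 weeks (≈84 days) ✓; dept Logistics ✓; grade IC3 ≥ IC2 ✓; 20 hrs/wk ≥ 15 ✓ → eligible.
Profit Sharing Plan — benefits waiver on file ✓; age 37 ≥ 25 ✓; dept Logistics ✗ → not eligible.

Supplemental Life Insurance, Paid Parental Leave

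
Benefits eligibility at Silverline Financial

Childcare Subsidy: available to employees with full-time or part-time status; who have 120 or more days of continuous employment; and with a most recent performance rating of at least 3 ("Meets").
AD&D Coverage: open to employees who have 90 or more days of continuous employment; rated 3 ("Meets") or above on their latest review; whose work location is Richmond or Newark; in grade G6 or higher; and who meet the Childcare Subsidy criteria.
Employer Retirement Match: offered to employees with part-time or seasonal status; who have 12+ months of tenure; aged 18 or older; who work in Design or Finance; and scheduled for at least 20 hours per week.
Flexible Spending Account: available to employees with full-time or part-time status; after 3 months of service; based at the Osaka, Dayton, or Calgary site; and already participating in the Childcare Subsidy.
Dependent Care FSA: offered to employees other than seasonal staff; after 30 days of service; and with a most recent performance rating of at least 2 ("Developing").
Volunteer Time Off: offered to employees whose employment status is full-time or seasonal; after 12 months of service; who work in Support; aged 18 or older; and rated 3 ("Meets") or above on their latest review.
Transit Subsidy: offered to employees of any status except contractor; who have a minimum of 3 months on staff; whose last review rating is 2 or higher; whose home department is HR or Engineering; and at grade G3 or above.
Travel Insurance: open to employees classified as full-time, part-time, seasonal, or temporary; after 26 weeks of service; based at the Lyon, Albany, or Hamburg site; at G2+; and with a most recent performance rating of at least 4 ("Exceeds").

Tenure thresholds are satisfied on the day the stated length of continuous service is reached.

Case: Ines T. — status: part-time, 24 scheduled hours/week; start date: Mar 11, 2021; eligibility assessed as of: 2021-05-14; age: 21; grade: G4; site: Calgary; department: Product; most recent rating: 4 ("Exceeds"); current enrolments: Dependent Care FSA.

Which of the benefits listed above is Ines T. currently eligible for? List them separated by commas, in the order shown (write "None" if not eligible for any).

Service from Mar 11, 2021 to 2021-05-14: 64 days.
Childcare Subsidy — status part-time ✓; service 64 days < 120 days ✗ → not eligible.
AD&D Coverage — service 64 days < 90 days ✗ → not eligible.
Employer Retirement Match — status part-time ✓; service 64 days < 12 months (≈360 days) ✗ → not eligible.
Flexible Spending Account — status part-time ✓; service 64 days < 3 months (≈90 days) ✗ → not eligible.
Dependent Care FSA — status part-time ✓ (not excluded); service 64 days ≥ 30 days ✓; rating 4 ≥ 2 ✓ → eligible.
Volunteer Time Off — status part-time ✗ (requires full-time or seasonal) → not eligible.
Transit Subsidy — status part-time ✓ (not excluded); service 64 days < 3 months (≈90 days) ✗ → not eligible.
Travel Insurance — status part-time ✓; service 64 days < 26 weeks (≈182 days) ✗ → not eligible.

Dependent Care FSA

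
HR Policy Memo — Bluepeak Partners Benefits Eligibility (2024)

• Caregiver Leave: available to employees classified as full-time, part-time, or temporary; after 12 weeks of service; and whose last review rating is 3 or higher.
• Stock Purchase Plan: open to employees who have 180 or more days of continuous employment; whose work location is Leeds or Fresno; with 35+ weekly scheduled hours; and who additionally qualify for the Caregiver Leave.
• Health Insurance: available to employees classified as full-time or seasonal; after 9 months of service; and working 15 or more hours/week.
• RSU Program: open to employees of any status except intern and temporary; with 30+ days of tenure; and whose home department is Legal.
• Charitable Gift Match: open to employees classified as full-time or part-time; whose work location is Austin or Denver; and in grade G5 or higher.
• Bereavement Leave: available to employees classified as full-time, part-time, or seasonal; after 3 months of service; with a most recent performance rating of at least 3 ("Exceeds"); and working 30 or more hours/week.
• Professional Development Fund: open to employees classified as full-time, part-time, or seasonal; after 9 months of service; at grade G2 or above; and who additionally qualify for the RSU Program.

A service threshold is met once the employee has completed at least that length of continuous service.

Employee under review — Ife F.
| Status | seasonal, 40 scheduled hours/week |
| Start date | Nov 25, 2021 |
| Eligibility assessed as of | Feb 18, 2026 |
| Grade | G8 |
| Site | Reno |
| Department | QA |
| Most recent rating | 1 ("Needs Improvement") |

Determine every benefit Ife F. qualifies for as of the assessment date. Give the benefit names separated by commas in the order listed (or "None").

Service from Nov 25, 2021 to Feb 18, 2026: 1546 days.
Caregiver Leave — status seasonal ✗ (requires full-time, part-time, or temporary) → not eligible.
Stock Purchase Plan — service 1546 days ≥ 180 days ✓; site Reno ✗ (not Leeds or Fresno) → not eligible.
Health Insurance — status seasonal ✓; service 1546 days ≥ 9 months (≈270 days) ✓; 40 hrs/wk ≥ 15 ✓ → eligible.
RSU Program — status seasonal ✓ (not excluded); service 1546 days ≥ 30 days ✓; dept QA ✗ → not eligible.
Charitable Gift Match — status seasonal ✗ (requires full-time or part-time) → not eligible.
Bereavement Leave — status seasonal ✓; service 1546 days ≥ 3 months (≈90 days) ✓; rating 1 < 3 ✗ → not eligible.
Professional Development Fund — status seasonal ✓; service 1546 days ≥ 9 months (≈270 days) ✓; grade G8 ≥ G2 ✓; not eligible for RSU Program ✗ → not eligible.

Health Insurance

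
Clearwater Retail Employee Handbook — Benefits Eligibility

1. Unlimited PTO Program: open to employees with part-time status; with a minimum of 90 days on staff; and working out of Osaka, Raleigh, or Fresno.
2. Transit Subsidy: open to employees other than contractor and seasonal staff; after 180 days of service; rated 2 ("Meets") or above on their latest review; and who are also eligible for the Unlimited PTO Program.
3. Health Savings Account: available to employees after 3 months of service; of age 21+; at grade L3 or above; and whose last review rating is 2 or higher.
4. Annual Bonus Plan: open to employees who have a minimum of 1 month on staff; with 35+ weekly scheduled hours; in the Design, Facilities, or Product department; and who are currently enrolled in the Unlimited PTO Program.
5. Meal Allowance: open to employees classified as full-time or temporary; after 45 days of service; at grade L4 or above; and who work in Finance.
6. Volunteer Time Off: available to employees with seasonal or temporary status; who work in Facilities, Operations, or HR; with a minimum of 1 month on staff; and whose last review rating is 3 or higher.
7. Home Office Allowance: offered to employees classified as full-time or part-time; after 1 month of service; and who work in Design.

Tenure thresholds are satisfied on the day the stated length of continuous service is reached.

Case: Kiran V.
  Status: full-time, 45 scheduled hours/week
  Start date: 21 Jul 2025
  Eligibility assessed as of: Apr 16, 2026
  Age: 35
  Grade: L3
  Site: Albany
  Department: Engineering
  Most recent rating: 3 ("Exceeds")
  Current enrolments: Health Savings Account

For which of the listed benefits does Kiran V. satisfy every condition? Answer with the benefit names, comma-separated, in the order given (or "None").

Service from 21 Jul 2025 to Apr 16, 2026: 269 days.
Unlimited PTO Program — status full-time ✗ (requires part-time) → not eligible.
Transit Subsidy — status full-time ✓ (not excluded); service 269 days ≥ 180 days ✓; rating 3 ≥ 2 ✓; not eligible for Unlimited PTO Program ✗ → not eligible.
Health Savings Account — service 269 days ≥ 3 months (≈90 days) ✓; age 35 ≥ 21 ✓; grade L3 ≥ L3 ✓; rating 3 ≥ 2 ✓ → eligible.
Annual Bonus Plan — service 269 days ≥ 1 month (≈30 days) ✓; 45 hrs/wk ≥ 35 ✓; dept Engineering ✗ → not eligible.
Meal Allowance — status full-time ✓; service 269 days ≥ 45 days ✓; grade L3 < L4 ✗ → not eligible.
Volunteer Time Off — status full-time ✗ (requires seasonal or temporary) → not eligible.
Home Office Allowance — status full-time ✓; service 269 days ≥ 1 month (≈30 days) ✓; dept Engineering ✗ → not eligible.

Health Savings Account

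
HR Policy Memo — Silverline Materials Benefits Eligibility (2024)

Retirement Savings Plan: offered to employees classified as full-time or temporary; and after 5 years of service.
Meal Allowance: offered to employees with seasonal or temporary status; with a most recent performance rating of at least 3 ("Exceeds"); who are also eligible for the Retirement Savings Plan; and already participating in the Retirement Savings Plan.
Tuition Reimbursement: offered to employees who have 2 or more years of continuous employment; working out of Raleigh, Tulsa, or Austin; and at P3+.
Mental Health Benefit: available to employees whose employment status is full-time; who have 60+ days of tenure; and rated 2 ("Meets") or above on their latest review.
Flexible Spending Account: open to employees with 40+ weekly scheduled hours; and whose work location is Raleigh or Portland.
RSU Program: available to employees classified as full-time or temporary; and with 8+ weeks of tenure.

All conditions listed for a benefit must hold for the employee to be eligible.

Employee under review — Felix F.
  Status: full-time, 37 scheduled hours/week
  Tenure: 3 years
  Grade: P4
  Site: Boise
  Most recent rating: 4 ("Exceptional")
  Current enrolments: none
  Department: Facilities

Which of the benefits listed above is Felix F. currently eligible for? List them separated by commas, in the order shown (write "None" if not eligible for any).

Mental Health Benefit, RSU Program

Retirement Savings Plan — status full-time ✓; service 3 years < 5 years ✗ → not eligible.
Meal Allowance — status full-time ✗ (requires seasonal or temporary) → not eligible.
Tuition Reimbursement — service 3 years ≥ 2 years ✓; site Boise ✗ (not Raleigh, Tulsa, or Austin) → not eligible.
Mental Health Benefit — status full-time ✓; service 3 years ≥ 60 days ✓; rating 4 ≥ 2 ✓ → eligible.
Flexible Spending Account — 37 hrs/wk < 40 ✗ → not eligible.
RSU Program — status full-time ✓; service 3 years ≥ 8 weeks (≈56 days) ✓ → eligible.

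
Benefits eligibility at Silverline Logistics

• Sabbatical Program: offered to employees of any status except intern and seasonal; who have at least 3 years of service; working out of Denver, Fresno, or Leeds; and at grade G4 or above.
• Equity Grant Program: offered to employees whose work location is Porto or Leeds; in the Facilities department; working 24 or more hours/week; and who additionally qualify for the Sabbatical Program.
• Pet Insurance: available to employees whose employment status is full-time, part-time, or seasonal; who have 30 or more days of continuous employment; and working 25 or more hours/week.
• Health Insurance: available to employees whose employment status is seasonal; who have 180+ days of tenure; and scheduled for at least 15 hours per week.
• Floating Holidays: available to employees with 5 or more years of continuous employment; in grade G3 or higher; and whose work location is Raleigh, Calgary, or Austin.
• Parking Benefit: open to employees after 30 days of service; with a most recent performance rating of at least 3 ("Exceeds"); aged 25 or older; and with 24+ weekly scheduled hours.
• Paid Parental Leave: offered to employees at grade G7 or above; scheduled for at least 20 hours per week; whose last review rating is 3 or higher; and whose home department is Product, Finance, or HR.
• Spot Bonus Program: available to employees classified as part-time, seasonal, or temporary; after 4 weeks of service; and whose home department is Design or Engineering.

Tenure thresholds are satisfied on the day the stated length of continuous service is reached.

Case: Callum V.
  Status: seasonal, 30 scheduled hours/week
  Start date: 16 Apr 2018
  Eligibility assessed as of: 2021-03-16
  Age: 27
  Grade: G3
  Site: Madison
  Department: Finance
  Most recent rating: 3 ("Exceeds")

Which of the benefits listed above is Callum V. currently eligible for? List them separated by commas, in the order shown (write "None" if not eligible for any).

Pet Insurance, Health Insurance, Parking Benefit

Service from 16 Apr 2018 to 2021-03-16: 1065 days.
Sabbatical Program — status seasonal ✗ (excluded) → not eligible.
Equity Grant Program — site Madison ✗ (not Porto or Leeds) → not eligible.
Pet Insurance — status seasonal ✓; service 1065 days ≥ 30 days ✓; 30 hrs/wk ≥ 25 ✓ → eligible.
Health Insurance — status seasonal ✓; service 1065 days ≥ 180 days ✓; 30 hrs/wk ≥ 15 ✓ → eligible.
Floating Holidays — service 1065 days < 5 years (≈1825 days) ✗ → not eligible.
Parking Benefit — service 1065 days ≥ 30 days ✓; rating 3 ≥ 3 ✓; age 27 ≥ 25 ✓; 30 hrs/wk ≥ 24 ✓ → eligible.
Paid Parental Leave — grade G3 < G7 ✗ → not eligible.
Spot Bonus Program — status seasonal ✓; service 1065 days ≥ 4 weeks (≈28 days) ✓; dept Finance ✗ → not eligible.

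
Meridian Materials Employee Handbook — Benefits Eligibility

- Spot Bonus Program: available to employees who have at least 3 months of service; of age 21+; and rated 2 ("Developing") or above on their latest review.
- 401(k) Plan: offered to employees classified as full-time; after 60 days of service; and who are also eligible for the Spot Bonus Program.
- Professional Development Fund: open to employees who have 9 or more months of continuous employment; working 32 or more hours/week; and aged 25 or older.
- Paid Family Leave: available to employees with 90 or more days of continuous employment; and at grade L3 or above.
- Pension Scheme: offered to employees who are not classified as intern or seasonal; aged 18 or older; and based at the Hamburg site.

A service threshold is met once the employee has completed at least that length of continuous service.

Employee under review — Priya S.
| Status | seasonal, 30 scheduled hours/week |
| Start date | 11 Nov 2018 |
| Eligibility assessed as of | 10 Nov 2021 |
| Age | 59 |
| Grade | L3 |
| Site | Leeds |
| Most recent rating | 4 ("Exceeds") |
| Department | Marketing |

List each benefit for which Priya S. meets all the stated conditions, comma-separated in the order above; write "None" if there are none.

Service from 11 Nov 2018 to 10 Nov 2021: 1095 days.
Spot Bonus Program — service 1095 days ≥ 3 months (≈90 days) ✓; age 59 ≥ 21 ✓; rating 4 ≥ 2 ✓ → eligible.
401(k) Plan — status seasonal ✗ (requires full-time) → not eligible.
Professional Development Fund — service 1095 days ≥ 9 months (≈270 days) ✓; 30 hrs/wk < 32 ✗ → not eligible.
Paid Family Leave — service 1095 days ≥ 90 days ✓; grade L3 ≥ L3 ✓ → eligible.
Pension Scheme — status seasonal ✗ (excluded) → not eligible.

Spot Bonus Program, Paid Family Leave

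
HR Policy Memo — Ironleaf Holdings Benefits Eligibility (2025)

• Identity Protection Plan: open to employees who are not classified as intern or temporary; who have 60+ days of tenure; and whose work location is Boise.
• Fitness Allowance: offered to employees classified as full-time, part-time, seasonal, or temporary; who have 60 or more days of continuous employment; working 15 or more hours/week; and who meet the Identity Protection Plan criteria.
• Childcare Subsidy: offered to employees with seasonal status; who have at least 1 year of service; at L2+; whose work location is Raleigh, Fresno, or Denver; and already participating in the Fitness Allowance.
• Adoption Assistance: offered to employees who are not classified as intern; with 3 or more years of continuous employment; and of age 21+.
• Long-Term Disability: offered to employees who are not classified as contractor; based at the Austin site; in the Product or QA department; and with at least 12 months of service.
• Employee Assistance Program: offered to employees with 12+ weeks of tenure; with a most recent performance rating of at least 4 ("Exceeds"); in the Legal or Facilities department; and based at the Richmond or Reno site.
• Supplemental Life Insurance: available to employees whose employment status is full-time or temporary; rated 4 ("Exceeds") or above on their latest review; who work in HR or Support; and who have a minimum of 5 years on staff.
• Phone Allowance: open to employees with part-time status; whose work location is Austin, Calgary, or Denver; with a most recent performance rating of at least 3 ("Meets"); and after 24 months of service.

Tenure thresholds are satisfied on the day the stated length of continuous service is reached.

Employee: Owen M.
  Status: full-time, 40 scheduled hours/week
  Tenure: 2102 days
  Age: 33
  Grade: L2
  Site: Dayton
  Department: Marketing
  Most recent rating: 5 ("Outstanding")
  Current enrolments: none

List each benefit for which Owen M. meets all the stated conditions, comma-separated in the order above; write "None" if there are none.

Identity Protection Plan — status full-time ✓ (not excluded); service 2102 days ≥ 60 days ✓; site Dayton ✗ (not Boise) → not eligible.
Fitness Allowance — status full-time ✓; service 2102 days ≥ 60 days ✓; 40 hrs/wk ≥ 15 ✓; not eligible for Identity Protection Plan ✗ → not eligible.
Childcare Subsidy — status full-time ✗ (requires seasonal) → not eligible.
Adoption Assistance — status full-time ✓ (not excluded); service 2102 days ≥ 3 years (≈1095 days) ✓; age 33 ≥ 21 ✓ → eligible.
Long-Term Disability — status full-time ✓ (not excluded); site Dayton ✗ (not Austin) → not eligible.
Employee Assistance Program — service 2102 days ≥ 12 weeks (≈84 days) ✓; rating 5 ≥ 4 ✓; dept Marketing ✗ → not eligible.
Supplemental Life Insurance — status full-time ✓; rating 5 ≥ 4 ✓; dept Marketing ✗ → not eligible.
Phone Allowance — status full-time ✗ (requires part-time) → not eligible.

Adoption Assistance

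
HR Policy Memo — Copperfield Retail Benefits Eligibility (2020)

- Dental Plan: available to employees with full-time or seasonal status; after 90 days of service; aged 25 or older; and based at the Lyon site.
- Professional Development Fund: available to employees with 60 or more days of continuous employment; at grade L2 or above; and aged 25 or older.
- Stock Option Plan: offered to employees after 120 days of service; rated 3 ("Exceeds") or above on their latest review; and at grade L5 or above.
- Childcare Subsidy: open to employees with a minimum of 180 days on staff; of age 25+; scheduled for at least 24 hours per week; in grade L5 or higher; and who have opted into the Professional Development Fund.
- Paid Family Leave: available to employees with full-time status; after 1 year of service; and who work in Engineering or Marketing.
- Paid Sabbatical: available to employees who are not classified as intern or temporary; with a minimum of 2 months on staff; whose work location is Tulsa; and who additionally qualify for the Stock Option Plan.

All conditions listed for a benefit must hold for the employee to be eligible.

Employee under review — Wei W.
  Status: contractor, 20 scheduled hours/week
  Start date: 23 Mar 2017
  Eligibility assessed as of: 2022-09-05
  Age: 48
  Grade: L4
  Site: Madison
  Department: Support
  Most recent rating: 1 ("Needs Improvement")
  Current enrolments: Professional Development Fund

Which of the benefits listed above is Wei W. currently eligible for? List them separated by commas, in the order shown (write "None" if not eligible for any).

Professional Development Fund

Service from 23 Mar 2017 to 2022-09-05: 1992 days.
Dental Plan — status contractor ✗ (requires full-time or seasonal) → not eligible.
Professional Development Fund — service 1992 days ≥ 60 days ✓; grade L4 ≥ L2 ✓; age 48 ≥ 25 ✓ → eligible.
Stock Option Plan — service 1992 days ≥ 120 days ✓; rating 1 < 3 ✗ → not eligible.
Childcare Subsidy — service 1992 days ≥ 180 days ✓; age 48 ≥ 25 ✓; 20 hrs/wk < 24 ✗ → not eligible.
Paid Family Leave — status contractor ✗ (requires full-time) → not eligible.
Paid Sabbatical — status contractor ✓ (not excluded); service 1992 days ≥ 2 months (≈60 days) ✓; site Madison ✗ (not Tulsa) → not eligible.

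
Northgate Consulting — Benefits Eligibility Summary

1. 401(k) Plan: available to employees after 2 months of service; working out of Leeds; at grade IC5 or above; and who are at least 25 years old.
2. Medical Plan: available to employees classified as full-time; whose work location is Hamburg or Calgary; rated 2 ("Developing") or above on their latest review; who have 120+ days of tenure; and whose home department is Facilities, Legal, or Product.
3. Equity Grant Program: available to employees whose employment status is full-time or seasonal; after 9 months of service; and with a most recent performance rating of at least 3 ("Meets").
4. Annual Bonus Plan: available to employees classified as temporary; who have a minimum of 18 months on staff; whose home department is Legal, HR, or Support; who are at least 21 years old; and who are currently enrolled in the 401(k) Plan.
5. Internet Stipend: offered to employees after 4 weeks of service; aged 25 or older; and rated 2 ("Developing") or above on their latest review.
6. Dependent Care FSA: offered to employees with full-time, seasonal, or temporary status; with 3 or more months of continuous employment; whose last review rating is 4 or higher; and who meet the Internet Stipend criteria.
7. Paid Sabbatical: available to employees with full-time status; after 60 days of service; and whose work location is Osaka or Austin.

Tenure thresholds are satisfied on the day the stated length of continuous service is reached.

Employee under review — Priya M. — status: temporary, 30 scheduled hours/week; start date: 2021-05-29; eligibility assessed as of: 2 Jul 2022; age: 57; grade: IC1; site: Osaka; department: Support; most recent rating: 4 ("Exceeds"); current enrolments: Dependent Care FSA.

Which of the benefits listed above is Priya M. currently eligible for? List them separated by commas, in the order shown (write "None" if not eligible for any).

Service from 2021-05-29 to 2 Jul 2022: 399 days.
401(k) Plan — service 399 days ≥ 2 months (≈60 days) ✓; site Osaka ✗ (not Leeds) → not eligible.
Medical Plan — status temporary ✗ (requires full-time) → not eligible.
Equity Grant Program — status temporary ✗ (requires full-time or seasonal) → not eligible.
Annual Bonus Plan — status temporary ✓; service 399 days < 18 months (≈540 days) ✗ → not eligible.
Internet Stipend — service 399 days ≥ 4 weeks (≈28 days) ✓; age 57 ≥ 25 ✓; rating 4 ≥ 2 ✓ → eligible.
Dependent Care FSA — status temporary ✓; service 399 days ≥ 3 months (≈90 days) ✓; rating 4 ≥ 4 ✓; eligible for Internet Stipend ✓ → eligible.
Paid Sabbatical — status temporary ✗ (requires full-time) → not eligible.

Internet Stipend, Dependent Care FSA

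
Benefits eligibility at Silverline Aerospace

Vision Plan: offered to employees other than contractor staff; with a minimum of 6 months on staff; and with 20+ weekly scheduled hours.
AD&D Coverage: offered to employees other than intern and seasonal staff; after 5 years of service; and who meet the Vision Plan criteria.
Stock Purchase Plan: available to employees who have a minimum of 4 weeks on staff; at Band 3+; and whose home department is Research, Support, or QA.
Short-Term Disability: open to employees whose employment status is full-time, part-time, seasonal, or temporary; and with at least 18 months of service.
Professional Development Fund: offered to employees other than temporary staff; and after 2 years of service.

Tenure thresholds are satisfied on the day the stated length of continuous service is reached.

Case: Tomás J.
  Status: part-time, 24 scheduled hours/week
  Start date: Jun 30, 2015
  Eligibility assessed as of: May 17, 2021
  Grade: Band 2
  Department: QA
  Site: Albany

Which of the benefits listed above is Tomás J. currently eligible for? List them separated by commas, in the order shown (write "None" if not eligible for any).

Vision Plan, AD&D Coverage, Short-Term Disability, Professional Development Fund

Service from Jun 30, 2015 to May 17, 2021: 2148 days.
Vision Plan — status part-time ✓ (not excluded); service 2148 days ≥ 6 months (≈180 days) ✓; 24 hrs/wk ≥ 20 ✓ → eligible.
AD&D Coverage — status part-time ✓ (not excluded); service 2148 days ≥ 5 years (≈1825 days) ✓; eligible for Vision Plan ✓ → eligible.
Stock Purchase Plan — service 2148 days ≥ 4 weeks (≈28 days) ✓; grade Band 2 < Band 3 ✗ → not eligible.
Short-Term Disability — status part-time ✓; service 2148 days ≥ 18 months (≈540 days) ✓ → eligible.
Professional Development Fund — status part-time ✓ (not excluded); service 2148 days ≥ 2 years (≈730 days) ✓ → eligible.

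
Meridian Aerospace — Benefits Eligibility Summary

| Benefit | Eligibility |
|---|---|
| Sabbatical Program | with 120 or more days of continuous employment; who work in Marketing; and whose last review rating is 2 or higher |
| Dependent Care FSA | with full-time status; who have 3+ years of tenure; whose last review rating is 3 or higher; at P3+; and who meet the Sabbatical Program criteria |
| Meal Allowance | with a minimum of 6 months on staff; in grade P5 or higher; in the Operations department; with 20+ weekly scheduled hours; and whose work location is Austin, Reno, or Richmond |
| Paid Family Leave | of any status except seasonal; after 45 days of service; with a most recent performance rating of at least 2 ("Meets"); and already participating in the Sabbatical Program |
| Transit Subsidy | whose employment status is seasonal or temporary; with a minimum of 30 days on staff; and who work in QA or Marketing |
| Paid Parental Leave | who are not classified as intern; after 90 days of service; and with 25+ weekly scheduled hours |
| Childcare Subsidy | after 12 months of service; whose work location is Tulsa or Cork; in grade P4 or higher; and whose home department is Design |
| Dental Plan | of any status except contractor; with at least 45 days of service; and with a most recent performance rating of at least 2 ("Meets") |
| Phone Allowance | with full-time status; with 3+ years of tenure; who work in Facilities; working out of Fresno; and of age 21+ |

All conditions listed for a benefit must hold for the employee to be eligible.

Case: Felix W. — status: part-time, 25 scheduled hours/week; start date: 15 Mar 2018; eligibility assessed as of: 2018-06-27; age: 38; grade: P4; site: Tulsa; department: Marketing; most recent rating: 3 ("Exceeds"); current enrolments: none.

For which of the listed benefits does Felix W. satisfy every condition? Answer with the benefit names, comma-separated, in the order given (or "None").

Service from 15 Mar 2018 to 2018-06-27: 104 days.
Sabbatical Program — service 104 days < 120 days ✗ → not eligible.
Dependent Care FSA — status part-time ✗ (requires full-time) → not eligible.
Meal Allowance — service 104 days < 6 months (≈180 days) ✗ → not eligible.
Paid Family Leave — status part-time ✓ (not excluded); service 104 days ≥ 45 days ✓; rating 3 ≥ 2 ✓; not enrolled in Sabbatical Program ✗ → not eligible.
Transit Subsidy — status part-time ✗ (requires seasonal or temporary) → not eligible.
Paid Parental Leave — status part-time ✓ (not excluded); service 104 days ≥ 90 days ✓; 25 hrs/wk ≥ 25 ✓ → eligible.
Childcare Subsidy — service 104 days < 12 months (≈360 days) ✗ → not eligible.
Dental Plan — status part-time ✓ (not excluded); service 104 days ≥ 45 days ✓; rating 3 ≥ 2 ✓ → eligible.
Phone Allowance — status part-time ✗ (requires full-time) → not eligible.

Paid Parental Leave, Dental Plan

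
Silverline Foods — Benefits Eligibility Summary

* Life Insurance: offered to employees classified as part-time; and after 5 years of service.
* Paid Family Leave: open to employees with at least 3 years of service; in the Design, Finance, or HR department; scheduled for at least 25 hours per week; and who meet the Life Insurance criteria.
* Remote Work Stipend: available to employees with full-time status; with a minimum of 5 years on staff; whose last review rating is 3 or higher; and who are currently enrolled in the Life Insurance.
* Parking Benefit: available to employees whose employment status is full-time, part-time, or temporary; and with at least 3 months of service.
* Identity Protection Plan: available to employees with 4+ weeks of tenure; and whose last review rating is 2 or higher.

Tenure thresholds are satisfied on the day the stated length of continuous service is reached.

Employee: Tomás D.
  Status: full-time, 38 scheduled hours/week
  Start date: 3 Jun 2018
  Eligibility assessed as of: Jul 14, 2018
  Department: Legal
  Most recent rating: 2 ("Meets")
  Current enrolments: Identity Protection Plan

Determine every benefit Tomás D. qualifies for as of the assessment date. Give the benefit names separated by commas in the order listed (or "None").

Identity Protection Plan

Service from 3 Jun 2018 to Jul 14, 2018: 41 days.
Life Insurance — status full-time ✗ (requires part-time) → not eligible.
Paid Family Leave — service 41 days < 3 years (≈1095 days) ✗ → not eligible.
Remote Work Stipend — status full-time ✓; service 41 days < 5 years (≈1825 days) ✗ → not eligible.
Parking Benefit — status full-time ✓; service 41 days < 3 months (≈90 days) ✗ → not eligible.
Identity Protection Plan — service 41 days ≥ 4 weeks (≈28 days) ✓; rating 2 ≥ 2 ✓ → eligible.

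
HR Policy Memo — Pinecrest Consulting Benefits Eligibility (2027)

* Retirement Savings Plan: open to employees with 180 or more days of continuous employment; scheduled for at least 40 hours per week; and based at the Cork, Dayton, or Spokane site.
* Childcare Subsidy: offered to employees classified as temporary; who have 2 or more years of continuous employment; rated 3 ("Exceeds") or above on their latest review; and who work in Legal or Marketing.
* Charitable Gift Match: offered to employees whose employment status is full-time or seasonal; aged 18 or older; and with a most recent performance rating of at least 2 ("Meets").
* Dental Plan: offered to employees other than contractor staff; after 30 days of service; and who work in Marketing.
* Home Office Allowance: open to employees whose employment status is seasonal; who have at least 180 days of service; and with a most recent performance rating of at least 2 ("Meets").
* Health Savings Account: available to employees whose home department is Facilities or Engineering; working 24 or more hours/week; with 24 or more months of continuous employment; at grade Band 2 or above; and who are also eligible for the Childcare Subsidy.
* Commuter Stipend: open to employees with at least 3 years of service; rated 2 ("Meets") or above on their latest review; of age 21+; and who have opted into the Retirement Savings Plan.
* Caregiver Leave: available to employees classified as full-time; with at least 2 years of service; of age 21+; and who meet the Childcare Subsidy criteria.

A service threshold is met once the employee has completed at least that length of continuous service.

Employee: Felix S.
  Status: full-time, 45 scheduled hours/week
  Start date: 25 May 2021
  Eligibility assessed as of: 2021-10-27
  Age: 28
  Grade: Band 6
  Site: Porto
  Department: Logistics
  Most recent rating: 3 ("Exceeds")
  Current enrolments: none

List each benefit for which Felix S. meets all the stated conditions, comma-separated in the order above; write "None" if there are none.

Charitable Gift Match

Service from 25 May 2021 to 2021-10-27: 155 days.
Retirement Savings Plan — service 155 days < 180 days ✗ → not eligible.
Childcare Subsidy — status full-time ✗ (requires temporary) → not eligible.
Charitable Gift Match — status full-time ✓; age 28 ≥ 18 ✓; rating 3 ≥ 2 ✓ → eligible.
Dental Plan — status full-time ✓ (not excluded); service 155 days ≥ 30 days ✓; dept Logistics ✗ → not eligible.
Home Office Allowance — status full-time ✗ (requires seasonal) → not eligible.
Health Savings Account — dept Logistics ✗ → not eligible.
Commuter Stipend — service 155 days < 3 years (≈1095 days) ✗ → not eligible.
Caregiver Leave — status full-time ✓; service 155 days < 2 years (≈730 days) ✗ → not eligible.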